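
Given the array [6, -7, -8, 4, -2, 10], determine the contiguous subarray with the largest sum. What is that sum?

Using Kadane's algorithm on [6, -7, -8, 4, -2, 10]:

Scanning through the array:
Position 1 (value -7): max_ending_here = -1, max_so_far = 6
Position 2 (value -8): max_ending_here = -8, max_so_far = 6
Position 3 (value 4): max_ending_here = 4, max_so_far = 6
Position 4 (value -2): max_ending_here = 2, max_so_far = 6
Position 5 (value 10): max_ending_here = 12, max_so_far = 12

Maximum subarray: [4, -2, 10]
Maximum sum: 12

The maximum subarray is [4, -2, 10] with sum 12. This subarray runs from index 3 to index 5.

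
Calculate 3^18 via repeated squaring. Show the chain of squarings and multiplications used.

Computing 3^18 by squaring (build up from 3^1; each line after the first costs one multiplication):

3^1 = 3
3^2 = (3^1)^2 = 3^2 = 9
3^4 = (3^2)^2 = 9^2 = 81
3^8 = (3^4)^2 = 81^2 = 6561
3^9 = 3 * 3^8 = 3 * 6561 = 19683
3^18 = (3^9)^2 = 19683^2 = 387420489

Result: 387420489
Multiplications needed: 5 (5 lines after 3^1)

3^18 = 387420489. Using exponentiation by squaring, this requires 5 multiplications. The key idea: if the exponent is even, square the half-power; if odd, multiply by the base once.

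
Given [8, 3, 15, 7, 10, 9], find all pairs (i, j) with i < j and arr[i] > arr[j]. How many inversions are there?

Finding inversions in [8, 3, 15, 7, 10, 9]:

(0, 1): arr[0]=8 > arr[1]=3
(0, 3): arr[0]=8 > arr[3]=7
(2, 3): arr[2]=15 > arr[3]=7
(2, 4): arr[2]=15 > arr[4]=10
(2, 5): arr[2]=15 > arr[5]=9
(4, 5): arr[4]=10 > arr[5]=9

Total inversions: 6

The array has 6 inversion(s): (0,1), (0,3), (2,3), (2,4), (2,5), (4,5). Each pair (i,j) satisfies i < j and arr[i] > arr[j].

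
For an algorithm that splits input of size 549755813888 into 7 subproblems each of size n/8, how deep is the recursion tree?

For divide and conquer with division factor 8:

Problem sizes at each level:
Level 0: 549755813888
Level 1: 68719476736
Level 2: 8589934592
Level 3: 1073741824
Level 4: 134217728
Level 5: 16777216
Level 6: 2097152
Level 7: 262144
Level 8: 32768
Level 9: 4096
Level 10: 512
Level 11: 64
Level 12: 8
Level 13: 1

The root is level 0 and the size-1 base case is level 13 (the tree spans levels 0 through 13, i.e. 14 levels counting the root), so the depth is the number of divisions: log_8(549755813888) = 13

The recursion tree depth is log_8(549755813888) = 13. At each level, the problem size is divided by 8, so it takes 13 divisions to reduce to a base case of size 1. The algorithm makes 7 recursive calls at each level.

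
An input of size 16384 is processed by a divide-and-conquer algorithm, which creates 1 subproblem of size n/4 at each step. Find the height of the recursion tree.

For divide and conquer with division factor 4:

Problem sizes at each level:
Level 0: 16384
Level 1: 4096
Level 2: 1024
Level 3: 256
Level 4: 64
Level 5: 16
Level 6: 4
Level 7: 1

The root is level 0 and the size-1 base case is level 7 (the tree spans levels 0 through 7, i.e. 8 levels counting the root), so the depth is the number of divisions: log_4(16384) = 7

The recursion tree depth is log_4(16384) = 7. At each level, the problem size is divided by 4, so it takes 7 divisions to reduce to a base case of size 1. The algorithm makes 1 recursive call at each level.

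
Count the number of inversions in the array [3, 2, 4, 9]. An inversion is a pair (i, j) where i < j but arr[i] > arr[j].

Finding inversions in [3, 2, 4, 9]:

(0, 1): arr[0]=3 > arr[1]=2

Total inversions: 1

The array has 1 inversion(s): (0,1). Each pair (i,j) satisfies i < j and arr[i] > arr[j].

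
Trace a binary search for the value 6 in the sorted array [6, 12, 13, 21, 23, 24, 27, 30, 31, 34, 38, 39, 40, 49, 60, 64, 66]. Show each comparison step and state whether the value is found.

Binary search for 6 in [6, 12, 13, 21, 23, 24, 27, 30, 31, 34, 38, 39, 40, 49, 60, 64, 66]:

lo=0, hi=16, mid=8, arr[mid]=31 -> 31 > 6, search left half
lo=0, hi=7, mid=3, arr[mid]=21 -> 21 > 6, search left half
lo=0, hi=2, mid=1, arr[mid]=12 -> 12 > 6, search left half
lo=0, hi=0, mid=0, arr[mid]=6 -> Found target at index 0!

Binary search finds 6 at index 0 after 4 comparisons. The search repeatedly halves the search space by comparing with the middle element.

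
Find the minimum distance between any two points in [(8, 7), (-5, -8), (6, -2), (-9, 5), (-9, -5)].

Computing all pairwise distances among 5 points:

d((8, 7), (-5, -8)) = 19.8494
d((8, 7), (6, -2)) = 9.2195
d((8, 7), (-9, 5)) = 17.1172
d((8, 7), (-9, -5)) = 20.8087
d((-5, -8), (6, -2)) = 12.53
d((-5, -8), (-9, 5)) = 13.6015
d((-5, -8), (-9, -5)) = 5.0 <-- minimum
d((6, -2), (-9, 5)) = 16.5529
d((6, -2), (-9, -5)) = 15.2971
d((-9, 5), (-9, -5)) = 10.0

Closest pair: (-5, -8) and (-9, -5) with distance 5.0

The closest pair is (-5, -8) and (-9, -5) with Euclidean distance 5.0. For 5 points, brute-force pairwise comparison is shown above. For large n, the divide-and-conquer algorithm (sort by x, recurse on halves, check the dividing strip) achieves O(n log n).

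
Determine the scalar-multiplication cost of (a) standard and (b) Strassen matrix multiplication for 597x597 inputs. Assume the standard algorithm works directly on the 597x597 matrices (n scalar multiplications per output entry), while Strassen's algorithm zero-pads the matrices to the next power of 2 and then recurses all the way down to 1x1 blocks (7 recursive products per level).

Matrix multiplication for 597x597 matrices:

Strassen's algorithm requires power-of-2 dimensions. Pad 597x597 to 1024x1024 (next power of 2).

Standard algorithm: 597^3 = 212776173 multiplications
Strassen's algorithm: 7^(log2(1024)) = 7^10 = 282475249 multiplications
Difference: 212776173 - 282475249 = -69699076 (Strassen uses MORE here due to padding overhead — for small or just-over-power-of-2 n, padding can outweigh the per-level savings)

Standard: 212776173 multiplications (597^3). Strassen: 282475249 multiplications (7^10, after padding to 1024x1024). Strassen reduces 8 recursive multiplications to 7 at each level.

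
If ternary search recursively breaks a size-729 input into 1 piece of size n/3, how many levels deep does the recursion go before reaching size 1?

For divide and conquer with division factor 3:

Problem sizes at each level:
Level 0: 729
Level 1: 243
Level 2: 81
Level 3: 27
Level 4: 9
Level 5: 3
Level 6: 1

The root is level 0 and the size-1 base case is level 6 (the tree spans levels 0 through 6, i.e. 7 levels counting the root), so the depth is the number of divisions: log_3(729) = 6

The recursion tree depth is log_3(729) = 6. At each level, the problem size is divided by 3, so it takes 6 divisions to reduce to a base case of size 1. The algorithm makes 1 recursive call at each level.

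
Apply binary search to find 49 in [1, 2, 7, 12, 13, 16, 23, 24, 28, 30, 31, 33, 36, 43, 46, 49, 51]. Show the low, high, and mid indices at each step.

Binary search for 49 in [1, 2, 7, 12, 13, 16, 23, 24, 28, 30, 31, 33, 36, 43, 46, 49, 51]:

lo=0, hi=16, mid=8, arr[mid]=28 -> 28 < 49, search right half
lo=9, hi=16, mid=12, arr[mid]=36 -> 36 < 49, search right half
lo=13, hi=16, mid=14, arr[mid]=46 -> 46 < 49, search right half
lo=15, hi=16, mid=15, arr[mid]=49 -> Found target at index 15!

Binary search finds 49 at index 15 after 4 comparisons. The search repeatedly halves the search space by comparing with the middle element.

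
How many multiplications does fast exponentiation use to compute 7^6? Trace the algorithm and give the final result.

Computing 7^6 by squaring (build up from 7^1; each line after the first costs one multiplication):

7^1 = 7
7^2 = (7^1)^2 = 7^2 = 49
7^3 = 7 * 7^2 = 7 * 49 = 343
7^6 = (7^3)^2 = 343^2 = 117649

Result: 117649
Multiplications needed: 3 (3 lines after 7^1)

7^6 = 117649. Using exponentiation by squaring, this requires 3 multiplications. The key idea: if the exponent is even, square the half-power; if odd, multiply by the base once.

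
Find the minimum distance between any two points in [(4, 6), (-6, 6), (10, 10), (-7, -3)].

Computing all pairwise distances among 4 points:

d((4, 6), (-6, 6)) = 10.0
d((4, 6), (10, 10)) = 7.2111 <-- minimum
d((4, 6), (-7, -3)) = 14.2127
d((-6, 6), (10, 10)) = 16.4924
d((-6, 6), (-7, -3)) = 9.0554
d((10, 10), (-7, -3)) = 21.4009

Closest pair: (4, 6) and (10, 10) with distance 7.2111

The closest pair is (4, 6) and (10, 10) with Euclidean distance 7.2111. For 4 points, brute-force pairwise comparison is shown above. For large n, the divide-and-conquer algorithm (sort by x, recurse on halves, check the dividing strip) achieves O(n log n).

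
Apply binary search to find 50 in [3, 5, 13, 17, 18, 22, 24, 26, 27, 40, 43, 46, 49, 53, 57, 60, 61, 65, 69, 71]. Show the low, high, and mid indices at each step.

Binary search for 50 in [3, 5, 13, 17, 18, 22, 24, 26, 27, 40, 43, 46, 49, 53, 57, 60, 61, 65, 69, 71]:

lo=0, hi=19, mid=9, arr[mid]=40 -> 40 < 50, search right half
lo=10, hi=19, mid=14, arr[mid]=57 -> 57 > 50, search left half
lo=10, hi=13, mid=11, arr[mid]=46 -> 46 < 50, search right half
lo=12, hi=13, mid=12, arr[mid]=49 -> 49 < 50, search right half
lo=13, hi=13, mid=13, arr[mid]=53 -> 53 > 50, search left half
lo=13 > hi=12, target 50 not found

Binary search determines that 50 is not in the array after 5 comparisons. The search space was exhausted without finding the target.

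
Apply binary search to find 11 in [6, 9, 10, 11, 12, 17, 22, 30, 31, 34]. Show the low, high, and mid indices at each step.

Binary search for 11 in [6, 9, 10, 11, 12, 17, 22, 30, 31, 34]:

lo=0, hi=9, mid=4, arr[mid]=12 -> 12 > 11, search left half
lo=0, hi=3, mid=1, arr[mid]=9 -> 9 < 11, search right half
lo=2, hi=3, mid=2, arr[mid]=10 -> 10 < 11, search right half
lo=3, hi=3, mid=3, arr[mid]=11 -> Found target at index 3!

Binary search finds 11 at index 3 after 4 comparisons. The search repeatedly halves the search space by comparing with the middle element.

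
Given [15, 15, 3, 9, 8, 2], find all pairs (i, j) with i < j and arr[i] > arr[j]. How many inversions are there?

Finding inversions in [15, 15, 3, 9, 8, 2]:

(0, 2): arr[0]=15 > arr[2]=3
(0, 3): arr[0]=15 > arr[3]=9
(0, 4): arr[0]=15 > arr[4]=8
(0, 5): arr[0]=15 > arr[5]=2
(1, 2): arr[1]=15 > arr[2]=3
(1, 3): arr[1]=15 > arr[3]=9
(1, 4): arr[1]=15 > arr[4]=8
(1, 5): arr[1]=15 > arr[5]=2
(2, 5): arr[2]=3 > arr[5]=2
(3, 4): arr[3]=9 > arr[4]=8
(3, 5): arr[3]=9 > arr[5]=2
(4, 5): arr[4]=8 > arr[5]=2

Total inversions: 12

The array has 12 inversion(s): (0,2), (0,3), (0,4), (0,5), (1,2), (1,3), (1,4), (1,5), (2,5), (3,4), (3,5), (4,5). Each pair (i,j) satisfies i < j and arr[i] > arr[j].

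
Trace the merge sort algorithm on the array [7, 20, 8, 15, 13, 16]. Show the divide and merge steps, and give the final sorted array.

Merge sort trace:

Split: [7, 20, 8, 15, 13, 16] -> [7, 20, 8] and [15, 13, 16]
  Split: [7, 20, 8] -> [7] and [20, 8]
    Split: [20, 8] -> [20] and [8]
    Merge: [20] + [8] -> [8, 20]
  Merge: [7] + [8, 20] -> [7, 8, 20]
  Split: [15, 13, 16] -> [15] and [13, 16]
    Split: [13, 16] -> [13] and [16]
    Merge: [13] + [16] -> [13, 16]
  Merge: [15] + [13, 16] -> [13, 15, 16]
Merge: [7, 8, 20] + [13, 15, 16] -> [7, 8, 13, 15, 16, 20]

Final sorted array: [7, 8, 13, 15, 16, 20]

The merge sort proceeds by recursively splitting the array and merging sorted halves.
After all merges, the sorted array is [7, 8, 13, 15, 16, 20].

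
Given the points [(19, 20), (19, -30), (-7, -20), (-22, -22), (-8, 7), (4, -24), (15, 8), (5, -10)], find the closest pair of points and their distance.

Computing all pairwise distances among 8 points:

d((19, 20), (19, -30)) = 50.0
d((19, 20), (-7, -20)) = 47.7074
d((19, 20), (-22, -22)) = 58.6941
d((19, 20), (-8, 7)) = 29.9666
d((19, 20), (4, -24)) = 46.4866
d((19, 20), (15, 8)) = 12.6491
d((19, 20), (5, -10)) = 33.1059
d((19, -30), (-7, -20)) = 27.8568
d((19, -30), (-22, -22)) = 41.7732
d((19, -30), (-8, 7)) = 45.8039
d((19, -30), (4, -24)) = 16.1555
d((19, -30), (15, 8)) = 38.2099
d((19, -30), (5, -10)) = 24.4131
d((-7, -20), (-22, -22)) = 15.1327
d((-7, -20), (-8, 7)) = 27.0185
d((-7, -20), (4, -24)) = 11.7047 <-- minimum
d((-7, -20), (15, 8)) = 35.609
d((-7, -20), (5, -10)) = 15.6205
d((-22, -22), (-8, 7)) = 32.2025
d((-22, -22), (4, -24)) = 26.0768
d((-22, -22), (15, 8)) = 47.634
d((-22, -22), (5, -10)) = 29.5466
d((-8, 7), (4, -24)) = 33.2415
d((-8, 7), (15, 8)) = 23.0217
d((-8, 7), (5, -10)) = 21.4009
d((4, -24), (15, 8)) = 33.8378
d((4, -24), (5, -10)) = 14.0357
d((15, 8), (5, -10)) = 20.5913

Closest pair: (-7, -20) and (4, -24) with distance 11.7047

The closest pair is (-7, -20) and (4, -24) with Euclidean distance 11.7047. For 8 points, brute-force pairwise comparison is shown above. For large n, the divide-and-conquer algorithm (sort by x, recurse on halves, check the dividing strip) achieves O(n log n).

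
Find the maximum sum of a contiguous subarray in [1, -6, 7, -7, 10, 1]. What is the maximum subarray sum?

Using Kadane's algorithm on [1, -6, 7, -7, 10, 1]:

Scanning through the array:
Position 1 (value -6): max_ending_here = -5, max_so_far = 1
Position 2 (value 7): max_ending_here = 7, max_so_far = 7
Position 3 (value -7): max_ending_here = 0, max_so_far = 7
Position 4 (value 10): max_ending_here = 10, max_so_far = 10
Position 5 (value 1): max_ending_here = 11, max_so_far = 11

Maximum subarray: [7, -7, 10, 1]
Maximum sum: 11

The maximum subarray is [7, -7, 10, 1] with sum 11. This subarray runs from index 2 to index 5.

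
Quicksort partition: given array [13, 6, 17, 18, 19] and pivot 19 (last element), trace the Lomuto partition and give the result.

Lomuto partition with pivot = 19:

Initial array: [13, 6, 17, 18, 19]

arr[0]=13 <= 19: swap with position 0, array becomes [13, 6, 17, 18, 19]
arr[1]=6 <= 19: swap with position 1, array becomes [13, 6, 17, 18, 19]
arr[2]=17 <= 19: swap with position 2, array becomes [13, 6, 17, 18, 19]
arr[3]=18 <= 19: swap with position 3, array becomes [13, 6, 17, 18, 19]

Place pivot at position 4: [13, 6, 17, 18, 19]
Pivot position: 4

After partitioning with pivot 19, the array becomes [13, 6, 17, 18, 19]. The pivot is placed at index 4. All elements to the left of the pivot are <= 19, and all elements to the right are > 19.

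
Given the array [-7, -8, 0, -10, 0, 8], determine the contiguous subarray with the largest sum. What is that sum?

Using Kadane's algorithm on [-7, -8, 0, -10, 0, 8]:

Scanning through the array:
Position 1 (value -8): max_ending_here = -8, max_so_far = -7
Position 2 (value 0): max_ending_here = 0, max_so_far = 0
Position 3 (value -10): max_ending_here = -10, max_so_far = 0
Position 4 (value 0): max_ending_here = 0, max_so_far = 0
Position 5 (value 8): max_ending_here = 8, max_so_far = 8

Maximum subarray: [0, 8]
Maximum sum: 8

The maximum subarray is [0, 8] with sum 8. This subarray runs from index 4 to index 5.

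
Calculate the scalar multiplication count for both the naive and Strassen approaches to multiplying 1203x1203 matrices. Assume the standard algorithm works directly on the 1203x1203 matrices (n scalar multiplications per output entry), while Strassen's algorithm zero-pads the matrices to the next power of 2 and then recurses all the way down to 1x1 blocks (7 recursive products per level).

Matrix multiplication for 1203x1203 matrices:

Strassen's algorithm requires power-of-2 dimensions. Pad 1203x1203 to 2048x2048 (next power of 2).

Standard algorithm: 1203^3 = 1740992427 multiplications
Strassen's algorithm: 7^(log2(2048)) = 7^11 = 1977326743 multiplications
Difference: 1740992427 - 1977326743 = -236334316 (Strassen uses MORE here due to padding overhead — for small or just-over-power-of-2 n, padding can outweigh the per-level savings)

Standard: 1740992427 multiplications (1203^3). Strassen: 1977326743 multiplications (7^11, after padding to 2048x2048). Strassen reduces 8 recursive multiplications to 7 at each level.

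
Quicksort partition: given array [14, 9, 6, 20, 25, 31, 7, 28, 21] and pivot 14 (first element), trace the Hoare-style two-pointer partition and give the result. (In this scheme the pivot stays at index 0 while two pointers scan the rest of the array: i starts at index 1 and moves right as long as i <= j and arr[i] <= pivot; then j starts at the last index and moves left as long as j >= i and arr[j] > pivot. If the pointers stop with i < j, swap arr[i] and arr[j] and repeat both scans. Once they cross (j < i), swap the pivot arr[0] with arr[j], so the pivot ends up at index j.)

Hoare-style two-pointer partition with pivot = 14:

Initial array: [14, 9, 6, 20, 25, 31, 7, 28, 21]

Pointers start at i = 1, j = 8.
i stops at index 3 (arr[3]=20 > 14), j stops at index 6 (arr[6]=7 <= 14): swap arr[3] and arr[6], array becomes [14, 9, 6, 7, 25, 31, 20, 28, 21]
i ends at 4, j ends at 3: the pointers have crossed (j < i), so scanning stops.

Swap pivot arr[0] with arr[3] to place pivot at position 3: [7, 9, 6, 14, 25, 31, 20, 28, 21]
Pivot position: 3

After partitioning with pivot 14, the array becomes [7, 9, 6, 14, 25, 31, 20, 28, 21]. The pivot is placed at index 3. All elements to the left of the pivot are <= 14, and all elements to the right are > 14.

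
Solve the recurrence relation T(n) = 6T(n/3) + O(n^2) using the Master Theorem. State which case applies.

Master Theorem for T(n) = 6T(n/3) + O(n^2):

a = 6, b = 3, c = 2
log_b(a) = log_3(6) = 1.6309

Case 3: c = 2 > log_3(6) = 1.6309
T(n) = O(n^2) = O(n^2)

For T(n) = 6T(n/3) + O(n^2): log_3(6) = 1.6309. This is Case 3 of the Master Theorem (c > log_b(a), work dominated by root), giving O(n^2).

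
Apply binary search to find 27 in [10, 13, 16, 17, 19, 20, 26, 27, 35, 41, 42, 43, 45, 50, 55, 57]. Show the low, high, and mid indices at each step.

Binary search for 27 in [10, 13, 16, 17, 19, 20, 26, 27, 35, 41, 42, 43, 45, 50, 55, 57]:

lo=0, hi=15, mid=7, arr[mid]=27 -> Found target at index 7!

Binary search finds 27 at index 7 after 1 comparisons. The search repeatedly halves the search space by comparing with the middle element.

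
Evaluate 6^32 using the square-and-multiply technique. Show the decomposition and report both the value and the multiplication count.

Computing 6^32 by squaring (build up from 6^1; each line after the first costs one multiplication):

6^1 = 6
6^2 = (6^1)^2 = 6^2 = 36
6^4 = (6^2)^2 = 36^2 = 1296
6^8 = (6^4)^2 = 1296^2 = 1679616
6^16 = (6^8)^2 = 1679616^2 = 2821109907456
6^32 = (6^16)^2 = 2821109907456^2 = 7958661109946400884391936

Result: 7958661109946400884391936
Multiplications needed: 5 (5 lines after 6^1)

6^32 = 7958661109946400884391936. Using exponentiation by squaring, this requires 5 multiplications. The key idea: if the exponent is even, square the half-power; if odd, multiply by the base once.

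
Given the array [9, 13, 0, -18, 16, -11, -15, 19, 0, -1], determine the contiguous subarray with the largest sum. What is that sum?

Using Kadane's algorithm on [9, 13, 0, -18, 16, -11, -15, 19, 0, -1]:

Scanning through the array:
Position 1 (value 13): max_ending_here = 22, max_so_far = 22
Position 2 (value 0): max_ending_here = 22, max_so_far = 22
Position 3 (value -18): max_ending_here = 4, max_so_far = 22
Position 4 (value 16): max_ending_here = 20, max_so_far = 22
Position 5 (value -11): max_ending_here = 9, max_so_far = 22
Position 6 (value -15): max_ending_here = -6, max_so_far = 22
Position 7 (value 19): max_ending_here = 19, max_so_far = 22
Position 8 (value 0): max_ending_here = 19, max_so_far = 22
Position 9 (value -1): max_ending_here = 18, max_so_far = 22

Maximum subarray: [9, 13]
Maximum sum: 22

The maximum subarray is [9, 13] with sum 22. This subarray runs from index 0 to index 1.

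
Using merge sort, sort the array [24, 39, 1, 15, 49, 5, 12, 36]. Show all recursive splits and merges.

Merge sort trace:

Split: [24, 39, 1, 15, 49, 5, 12, 36] -> [24, 39, 1, 15] and [49, 5, 12, 36]
  Split: [24, 39, 1, 15] -> [24, 39] and [1, 15]
    Split: [24, 39] -> [24] and [39]
    Merge: [24] + [39] -> [24, 39]
    Split: [1, 15] -> [1] and [15]
    Merge: [1] + [15] -> [1, 15]
  Merge: [24, 39] + [1, 15] -> [1, 15, 24, 39]
  Split: [49, 5, 12, 36] -> [49, 5] and [12, 36]
    Split: [49, 5] -> [49] and [5]
    Merge: [49] + [5] -> [5, 49]
    Split: [12, 36] -> [12] and [36]
    Merge: [12] + [36] -> [12, 36]
  Merge: [5, 49] + [12, 36] -> [5, 12, 36, 49]
Merge: [1, 15, 24, 39] + [5, 12, 36, 49] -> [1, 5, 12, 15, 24, 36, 39, 49]

Final sorted array: [1, 5, 12, 15, 24, 36, 39, 49]

The merge sort proceeds by recursively splitting the array and merging sorted halves.
After all merges, the sorted array is [1, 5, 12, 15, 24, 36, 39, 49].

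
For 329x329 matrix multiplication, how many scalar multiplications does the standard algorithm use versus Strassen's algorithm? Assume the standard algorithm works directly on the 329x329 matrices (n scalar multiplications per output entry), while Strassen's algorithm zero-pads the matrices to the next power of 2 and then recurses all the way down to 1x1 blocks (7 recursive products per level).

Matrix multiplication for 329x329 matrices:

Strassen's algorithm requires power-of-2 dimensions. Pad 329x329 to 512x512 (next power of 2).

Standard algorithm: 329^3 = 35611289 multiplications
Strassen's algorithm: 7^(log2(512)) = 7^9 = 40353607 multiplications
Difference: 35611289 - 40353607 = -4742318 (Strassen uses MORE here due to padding overhead — for small or just-over-power-of-2 n, padding can outweigh the per-level savings)

Standard: 35611289 multiplications (329^3). Strassen: 40353607 multiplications (7^9, after padding to 512x512). Strassen reduces 8 recursive multiplications to 7 at each level.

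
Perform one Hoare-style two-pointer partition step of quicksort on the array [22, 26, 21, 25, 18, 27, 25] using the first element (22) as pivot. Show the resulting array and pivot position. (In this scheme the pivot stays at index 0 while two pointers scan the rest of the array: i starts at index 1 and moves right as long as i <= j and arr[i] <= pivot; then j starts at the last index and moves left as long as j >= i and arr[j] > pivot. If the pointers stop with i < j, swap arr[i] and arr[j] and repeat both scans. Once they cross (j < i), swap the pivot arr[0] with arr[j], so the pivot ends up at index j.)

Hoare-style two-pointer partition with pivot = 22:

Initial array: [22, 26, 21, 25, 18, 27, 25]

Pointers start at i = 1, j = 6.
i stops at index 1 (arr[1]=26 > 22), j stops at index 4 (arr[4]=18 <= 22): swap arr[1] and arr[4], array becomes [22, 18, 21, 25, 26, 27, 25]
i ends at 3, j ends at 2: the pointers have crossed (j < i), so scanning stops.

Swap pivot arr[0] with arr[2] to place pivot at position 2: [21, 18, 22, 25, 26, 27, 25]
Pivot position: 2

After partitioning with pivot 22, the array becomes [21, 18, 22, 25, 26, 27, 25]. The pivot is placed at index 2. All elements to the left of the pivot are <= 22, and all elements to the right are > 22.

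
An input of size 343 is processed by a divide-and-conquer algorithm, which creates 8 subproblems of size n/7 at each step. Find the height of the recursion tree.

For divide and conquer with division factor 7:

Problem sizes at each level:
Level 0: 343
Level 1: 49
Level 2: 7
Level 3: 1

The root is level 0 and the size-1 base case is level 3 (the tree spans levels 0 through 3, i.e. 4 levels counting the root), so the depth is the number of divisions: log_7(343) = 3

The recursion tree depth is log_7(343) = 3. At each level, the problem size is divided by 7, so it takes 3 divisions to reduce to a base case of size 1. The algorithm makes 8 recursive calls at each level.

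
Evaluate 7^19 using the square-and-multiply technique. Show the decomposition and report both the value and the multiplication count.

Computing 7^19 by squaring (build up from 7^1; each line after the first costs one multiplication):

7^1 = 7
7^2 = (7^1)^2 = 7^2 = 49
7^4 = (7^2)^2 = 49^2 = 2401
7^8 = (7^4)^2 = 2401^2 = 5764801
7^9 = 7 * 7^8 = 7 * 5764801 = 40353607
7^18 = (7^9)^2 = 40353607^2 = 1628413597910449
7^19 = 7 * 7^18 = 7 * 1628413597910449 = 11398895185373143

Result: 11398895185373143
Multiplications needed: 6 (6 lines after 7^1)

7^19 = 11398895185373143. Using exponentiation by squaring, this requires 6 multiplications. The key idea: if the exponent is even, square the half-power; if odd, multiply by the base once.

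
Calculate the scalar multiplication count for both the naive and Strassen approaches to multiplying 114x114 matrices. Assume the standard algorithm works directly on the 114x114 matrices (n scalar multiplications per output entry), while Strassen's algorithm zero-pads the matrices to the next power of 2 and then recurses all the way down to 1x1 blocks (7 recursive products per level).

Matrix multiplication for 114x114 matrices:

Strassen's algorithm requires power-of-2 dimensions. Pad 114x114 to 128x128 (next power of 2).

Standard algorithm: 114^3 = 1481544 multiplications
Strassen's algorithm: 7^(log2(128)) = 7^7 = 823543 multiplications
Savings: 1481544 - 823543 = 658001 multiplications

Standard: 1481544 multiplications (114^3). Strassen: 823543 multiplications (7^7, after padding to 128x128). Strassen reduces 8 recursive multiplications to 7 at each level.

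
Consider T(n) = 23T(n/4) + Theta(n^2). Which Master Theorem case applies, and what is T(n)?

Master Theorem for T(n) = 23T(n/4) + O(n^2):

a = 23, b = 4, c = 2
log_b(a) = log_4(23) = 2.2618

Case 1: c = 2 < log_4(23) = 2.2618
T(n) = O(n^(log_4 23))

For T(n) = 23T(n/4) + O(n^2): log_4(23) = 2.2618. This is Case 1 of the Master Theorem (c < log_b(a), work dominated by leaves), giving O(n^(log_4 23)).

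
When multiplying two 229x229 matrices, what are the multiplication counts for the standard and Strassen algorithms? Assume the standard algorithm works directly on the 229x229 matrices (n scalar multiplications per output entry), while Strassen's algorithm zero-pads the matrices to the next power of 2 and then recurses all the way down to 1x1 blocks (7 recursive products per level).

Matrix multiplication for 229x229 matrices:

Strassen's algorithm requires power-of-2 dimensions. Pad 229x229 to 256x256 (next power of 2).

Standard algorithm: 229^3 = 12008989 multiplications
Strassen's algorithm: 7^(log2(256)) = 7^8 = 5764801 multiplications
Savings: 12008989 - 5764801 = 6244188 multiplications

Standard: 12008989 multiplications (229^3). Strassen: 5764801 multiplications (7^8, after padding to 256x256). Strassen reduces 8 recursive multiplications to 7 at each level.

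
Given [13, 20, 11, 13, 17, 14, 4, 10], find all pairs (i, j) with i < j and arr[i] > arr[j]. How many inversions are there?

Finding inversions in [13, 20, 11, 13, 17, 14, 4, 10]:

(0, 2): arr[0]=13 > arr[2]=11
(0, 6): arr[0]=13 > arr[6]=4
(0, 7): arr[0]=13 > arr[7]=10
(1, 2): arr[1]=20 > arr[2]=11
(1, 3): arr[1]=20 > arr[3]=13
(1, 4): arr[1]=20 > arr[4]=17
(1, 5): arr[1]=20 > arr[5]=14
(1, 6): arr[1]=20 > arr[6]=4
(1, 7): arr[1]=20 > arr[7]=10
(2, 6): arr[2]=11 > arr[6]=4
(2, 7): arr[2]=11 > arr[7]=10
(3, 6): arr[3]=13 > arr[6]=4
(3, 7): arr[3]=13 > arr[7]=10
(4, 5): arr[4]=17 > arr[5]=14
(4, 6): arr[4]=17 > arr[6]=4
(4, 7): arr[4]=17 > arr[7]=10
(5, 6): arr[5]=14 > arr[6]=4
(5, 7): arr[5]=14 > arr[7]=10

Total inversions: 18

The array has 18 inversion(s): (0,2), (0,6), (0,7), (1,2), (1,3), (1,4), (1,5), (1,6), (1,7), (2,6), (2,7), (3,6), (3,7), (4,5), (4,6), (4,7), (5,6), (5,7). Each pair (i,j) satisfies i < j and arr[i] > arr[j].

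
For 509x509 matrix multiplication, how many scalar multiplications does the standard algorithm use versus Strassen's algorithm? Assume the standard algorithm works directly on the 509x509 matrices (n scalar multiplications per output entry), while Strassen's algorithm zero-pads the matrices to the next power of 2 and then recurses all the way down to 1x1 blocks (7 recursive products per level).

Matrix multiplication for 509x509 matrices:

Strassen's algorithm requires power-of-2 dimensions. Pad 509x509 to 512x512 (next power of 2).

Standard algorithm: 509^3 = 131872229 multiplications
Strassen's algorithm: 7^(log2(512)) = 7^9 = 40353607 multiplications
Savings: 131872229 - 40353607 = 91518622 multiplications

Standard: 131872229 multiplications (509^3). Strassen: 40353607 multiplications (7^9, after padding to 512x512). Strassen reduces 8 recursive multiplications to 7 at each level.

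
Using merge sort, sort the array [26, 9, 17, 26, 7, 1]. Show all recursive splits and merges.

Merge sort trace:

Split: [26, 9, 17, 26, 7, 1] -> [26, 9, 17] and [26, 7, 1]
  Split: [26, 9, 17] -> [26] and [9, 17]
    Split: [9, 17] -> [9] and [17]
    Merge: [9] + [17] -> [9, 17]
  Merge: [26] + [9, 17] -> [9, 17, 26]
  Split: [26, 7, 1] -> [26] and [7, 1]
    Split: [7, 1] -> [7] and [1]
    Merge: [7] + [1] -> [1, 7]
  Merge: [26] + [1, 7] -> [1, 7, 26]
Merge: [9, 17, 26] + [1, 7, 26] -> [1, 7, 9, 17, 26, 26]

Final sorted array: [1, 7, 9, 17, 26, 26]

The merge sort proceeds by recursively splitting the array and merging sorted halves.
After all merges, the sorted array is [1, 7, 9, 17, 26, 26].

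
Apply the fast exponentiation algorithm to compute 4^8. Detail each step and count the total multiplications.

Computing 4^8 by squaring (build up from 4^1; each line after the first costs one multiplication):

4^1 = 4
4^2 = (4^1)^2 = 4^2 = 16
4^4 = (4^2)^2 = 16^2 = 256
4^8 = (4^4)^2 = 256^2 = 65536

Result: 65536
Multiplications needed: 3 (3 lines after 4^1)

4^8 = 65536. Using exponentiation by squaring, this requires 3 multiplications. The key idea: if the exponent is even, square the half-power; if odd, multiply by the base once.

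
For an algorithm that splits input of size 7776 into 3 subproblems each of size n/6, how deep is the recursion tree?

For divide and conquer with division factor 6:

Problem sizes at each level:
Level 0: 7776
Level 1: 1296
Level 2: 216
Level 3: 36
Level 4: 6
Level 5: 1

The root is level 0 and the size-1 base case is level 5 (the tree spans levels 0 through 5, i.e. 6 levels counting the root), so the depth is the number of divisions: log_6(7776) = 5

The recursion tree depth is log_6(7776) = 5. At each level, the problem size is divided by 6, so it takes 5 divisions to reduce to a base case of size 1. The algorithm makes 3 recursive calls at each level.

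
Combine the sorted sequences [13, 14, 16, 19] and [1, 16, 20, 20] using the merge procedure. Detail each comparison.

Merging process:

Compare 13 vs 1: take 1 from right. Merged: [1]
Compare 13 vs 16: take 13 from left. Merged: [1, 13]
Compare 14 vs 16: take 14 from left. Merged: [1, 13, 14]
Compare 16 vs 16: take 16 from left. Merged: [1, 13, 14, 16]
Compare 19 vs 16: take 16 from right. Merged: [1, 13, 14, 16, 16]
Compare 19 vs 20: take 19 from left. Merged: [1, 13, 14, 16, 16, 19]
Append remaining from right: [20, 20]. Merged: [1, 13, 14, 16, 16, 19, 20, 20]

Final merged array: [1, 13, 14, 16, 16, 19, 20, 20]
Total comparisons: 6

The merged array is [1, 13, 14, 16, 16, 19, 20, 20], requiring 6 comparisons. The merge step runs in O(n) time where n is the total number of elements.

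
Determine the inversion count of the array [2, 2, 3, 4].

Finding inversions in [2, 2, 3, 4]:


Total inversions: 0

The array has 0 inversions. It is already sorted.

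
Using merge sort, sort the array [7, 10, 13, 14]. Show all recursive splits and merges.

Merge sort trace:

Split: [7, 10, 13, 14] -> [7, 10] and [13, 14]
  Split: [7, 10] -> [7] and [10]
  Merge: [7] + [10] -> [7, 10]
  Split: [13, 14] -> [13] and [14]
  Merge: [13] + [14] -> [13, 14]
Merge: [7, 10] + [13, 14] -> [7, 10, 13, 14]

Final sorted array: [7, 10, 13, 14]

The merge sort proceeds by recursively splitting the array and merging sorted halves.
After all merges, the sorted array is [7, 10, 13, 14].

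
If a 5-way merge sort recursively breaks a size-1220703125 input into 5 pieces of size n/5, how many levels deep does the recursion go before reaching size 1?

For divide and conquer with division factor 5:

Problem sizes at each level:
Level 0: 1220703125
Level 1: 244140625
Level 2: 48828125
Level 3: 9765625
Level 4: 1953125
Level 5: 390625
Level 6: 78125
Level 7: 15625
Level 8: 3125
Level 9: 625
Level 10: 125
Level 11: 25
Level 12: 5
Level 13: 1

The root is level 0 and the size-1 base case is level 13 (the tree spans levels 0 through 13, i.e. 14 levels counting the root), so the depth is the number of divisions: log_5(1220703125) = 13

The recursion tree depth is log_5(1220703125) = 13. At each level, the problem size is divided by 5, so it takes 13 divisions to reduce to a base case of size 1. The algorithm makes 5 recursive calls at each level.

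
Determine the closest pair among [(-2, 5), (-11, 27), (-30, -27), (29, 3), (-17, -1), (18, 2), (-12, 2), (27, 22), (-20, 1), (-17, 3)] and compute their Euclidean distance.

Computing all pairwise distances among 10 points:

d((-2, 5), (-11, 27)) = 23.7697
d((-2, 5), (-30, -27)) = 42.5206
d((-2, 5), (29, 3)) = 31.0644
d((-2, 5), (-17, -1)) = 16.1555
d((-2, 5), (18, 2)) = 20.2237
d((-2, 5), (-12, 2)) = 10.4403
d((-2, 5), (27, 22)) = 33.6155
d((-2, 5), (-20, 1)) = 18.4391
d((-2, 5), (-17, 3)) = 15.1327
d((-11, 27), (-30, -27)) = 57.2451
d((-11, 27), (29, 3)) = 46.6476
d((-11, 27), (-17, -1)) = 28.6356
d((-11, 27), (18, 2)) = 38.2884
d((-11, 27), (-12, 2)) = 25.02
d((-11, 27), (27, 22)) = 38.3275
d((-11, 27), (-20, 1)) = 27.5136
d((-11, 27), (-17, 3)) = 24.7386
d((-30, -27), (29, 3)) = 66.1891
d((-30, -27), (-17, -1)) = 29.0689
d((-30, -27), (18, 2)) = 56.0803
d((-30, -27), (-12, 2)) = 34.1321
d((-30, -27), (27, 22)) = 75.1665
d((-30, -27), (-20, 1)) = 29.7321
d((-30, -27), (-17, 3)) = 32.6956
d((29, 3), (-17, -1)) = 46.1736
d((29, 3), (18, 2)) = 11.0454
d((29, 3), (-12, 2)) = 41.0122
d((29, 3), (27, 22)) = 19.105
d((29, 3), (-20, 1)) = 49.0408
d((29, 3), (-17, 3)) = 46.0
d((-17, -1), (18, 2)) = 35.1283
d((-17, -1), (-12, 2)) = 5.831
d((-17, -1), (27, 22)) = 49.6488
d((-17, -1), (-20, 1)) = 3.6056 <-- minimum
d((-17, -1), (-17, 3)) = 4.0
d((18, 2), (-12, 2)) = 30.0
d((18, 2), (27, 22)) = 21.9317
d((18, 2), (-20, 1)) = 38.0132
d((18, 2), (-17, 3)) = 35.0143
d((-12, 2), (27, 22)) = 43.8292
d((-12, 2), (-20, 1)) = 8.0623
d((-12, 2), (-17, 3)) = 5.099
d((27, 22), (-20, 1)) = 51.4782
d((27, 22), (-17, 3)) = 47.927
d((-20, 1), (-17, 3)) = 3.6056 <-- minimum

Minimum distance: 3.6056 (tie among 2 pairs: (-17, -1) and (-20, 1); (-20, 1) and (-17, 3))

The minimum Euclidean distance is 3.6056. There is a tie: 2 pairs achieve this minimum — (-17, -1) and (-20, 1); (-20, 1) and (-17, 3). Any of these is a valid closest pair. For 10 points, brute-force pairwise comparison is shown above. For large n, the divide-and-conquer algorithm (sort by x, recurse on halves, check the dividing strip) achieves O(n log n).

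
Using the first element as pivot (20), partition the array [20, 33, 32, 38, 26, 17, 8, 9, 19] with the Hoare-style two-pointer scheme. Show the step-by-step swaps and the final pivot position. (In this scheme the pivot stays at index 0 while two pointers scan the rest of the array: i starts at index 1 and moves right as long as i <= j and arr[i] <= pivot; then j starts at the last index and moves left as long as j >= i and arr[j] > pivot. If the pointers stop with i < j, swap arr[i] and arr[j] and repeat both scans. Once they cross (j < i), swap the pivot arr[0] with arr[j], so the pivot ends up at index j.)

Hoare-style two-pointer partition with pivot = 20:

Initial array: [20, 33, 32, 38, 26, 17, 8, 9, 19]

Pointers start at i = 1, j = 8.
i stops at index 1 (arr[1]=33 > 20), j stops at index 8 (arr[8]=19 <= 20): swap arr[1] and arr[8], array becomes [20, 19, 32, 38, 26, 17, 8, 9, 33]
i stops at index 2 (arr[2]=32 > 20), j stops at index 7 (arr[7]=9 <= 20): swap arr[2] and arr[7], array becomes [20, 19, 9, 38, 26, 17, 8, 32, 33]
i stops at index 3 (arr[3]=38 > 20), j stops at index 6 (arr[6]=8 <= 20): swap arr[3] and arr[6], array becomes [20, 19, 9, 8, 26, 17, 38, 32, 33]
i stops at index 4 (arr[4]=26 > 20), j stops at index 5 (arr[5]=17 <= 20): swap arr[4] and arr[5], array becomes [20, 19, 9, 8, 17, 26, 38, 32, 33]
i ends at 5, j ends at 4: the pointers have crossed (j < i), so scanning stops.

Swap pivot arr[0] with arr[4] to place pivot at position 4: [17, 19, 9, 8, 20, 26, 38, 32, 33]
Pivot position: 4

After partitioning with pivot 20, the array becomes [17, 19, 9, 8, 20, 26, 38, 32, 33]. The pivot is placed at index 4. All elements to the left of the pivot are <= 20, and all elements to the right are > 20.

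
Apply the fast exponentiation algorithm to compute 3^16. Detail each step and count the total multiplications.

Computing 3^16 by squaring (build up from 3^1; each line after the first costs one multiplication):

3^1 = 3
3^2 = (3^1)^2 = 3^2 = 9
3^4 = (3^2)^2 = 9^2 = 81
3^8 = (3^4)^2 = 81^2 = 6561
3^16 = (3^8)^2 = 6561^2 = 43046721

Result: 43046721
Multiplications needed: 4 (4 lines after 3^1)

3^16 = 43046721. Using exponentiation by squaring, this requires 4 multiplications. The key idea: if the exponent is even, square the half-power; if odd, multiply by the base once.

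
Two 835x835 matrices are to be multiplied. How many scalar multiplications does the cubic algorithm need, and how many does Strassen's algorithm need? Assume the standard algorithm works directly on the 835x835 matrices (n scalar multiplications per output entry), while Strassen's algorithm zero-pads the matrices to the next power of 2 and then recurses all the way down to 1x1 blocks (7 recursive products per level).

Matrix multiplication for 835x835 matrices:

Strassen's algorithm requires power-of-2 dimensions. Pad 835x835 to 1024x1024 (next power of 2).

Standard algorithm: 835^3 = 582182875 multiplications
Strassen's algorithm: 7^(log2(1024)) = 7^10 = 282475249 multiplications
Savings: 582182875 - 282475249 = 299707626 multiplications

Standard: 582182875 multiplications (835^3). Strassen: 282475249 multiplications (7^10, after padding to 1024x1024). Strassen reduces 8 recursive multiplications to 7 at each level.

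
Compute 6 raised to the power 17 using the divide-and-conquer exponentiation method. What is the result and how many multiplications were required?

Computing 6^17 by squaring (build up from 6^1; each line after the first costs one multiplication):

6^1 = 6
6^2 = (6^1)^2 = 6^2 = 36
6^4 = (6^2)^2 = 36^2 = 1296
6^8 = (6^4)^2 = 1296^2 = 1679616
6^16 = (6^8)^2 = 1679616^2 = 2821109907456
6^17 = 6 * 6^16 = 6 * 2821109907456 = 16926659444736

Result: 16926659444736
Multiplications needed: 5 (5 lines after 6^1)

6^17 = 16926659444736. Using exponentiation by squaring, this requires 5 multiplications. The key idea: if the exponent is even, square the half-power; if odd, multiply by the base once.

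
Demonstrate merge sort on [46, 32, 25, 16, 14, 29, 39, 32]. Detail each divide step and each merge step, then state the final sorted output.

Merge sort trace:

Split: [46, 32, 25, 16, 14, 29, 39, 32] -> [46, 32, 25, 16] and [14, 29, 39, 32]
  Split: [46, 32, 25, 16] -> [46, 32] and [25, 16]
    Split: [46, 32] -> [46] and [32]
    Merge: [46] + [32] -> [32, 46]
    Split: [25, 16] -> [25] and [16]
    Merge: [25] + [16] -> [16, 25]
  Merge: [32, 46] + [16, 25] -> [16, 25, 32, 46]
  Split: [14, 29, 39, 32] -> [14, 29] and [39, 32]
    Split: [14, 29] -> [14] and [29]
    Merge: [14] + [29] -> [14, 29]
    Split: [39, 32] -> [39] and [32]
    Merge: [39] + [32] -> [32, 39]
  Merge: [14, 29] + [32, 39] -> [14, 29, 32, 39]
Merge: [16, 25, 32, 46] + [14, 29, 32, 39] -> [14, 16, 25, 29, 32, 32, 39, 46]

Final sorted array: [14, 16, 25, 29, 32, 32, 39, 46]

The merge sort proceeds by recursively splitting the array and merging sorted halves.
After all merges, the sorted array is [14, 16, 25, 29, 32, 32, 39, 46].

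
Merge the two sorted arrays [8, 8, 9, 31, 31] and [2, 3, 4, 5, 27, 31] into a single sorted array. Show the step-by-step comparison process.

Merging process:

Compare 8 vs 2: take 2 from right. Merged: [2]
Compare 8 vs 3: take 3 from right. Merged: [2, 3]
Compare 8 vs 4: take 4 from right. Merged: [2, 3, 4]
Compare 8 vs 5: take 5 from right. Merged: [2, 3, 4, 5]
Compare 8 vs 27: take 8 from left. Merged: [2, 3, 4, 5, 8]
Compare 8 vs 27: take 8 from left. Merged: [2, 3, 4, 5, 8, 8]
Compare 9 vs 27: take 9 from left. Merged: [2, 3, 4, 5, 8, 8, 9]
Compare 31 vs 27: take 27 from right. Merged: [2, 3, 4, 5, 8, 8, 9, 27]
Compare 31 vs 31: take 31 from left. Merged: [2, 3, 4, 5, 8, 8, 9, 27, 31]
Compare 31 vs 31: take 31 from left. Merged: [2, 3, 4, 5, 8, 8, 9, 27, 31, 31]
Append remaining from right: [31]. Merged: [2, 3, 4, 5, 8, 8, 9, 27, 31, 31, 31]

Final merged array: [2, 3, 4, 5, 8, 8, 9, 27, 31, 31, 31]
Total comparisons: 10

The merged array is [2, 3, 4, 5, 8, 8, 9, 27, 31, 31, 31], requiring 10 comparisons. The merge step runs in O(n) time where n is the total number of elements.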